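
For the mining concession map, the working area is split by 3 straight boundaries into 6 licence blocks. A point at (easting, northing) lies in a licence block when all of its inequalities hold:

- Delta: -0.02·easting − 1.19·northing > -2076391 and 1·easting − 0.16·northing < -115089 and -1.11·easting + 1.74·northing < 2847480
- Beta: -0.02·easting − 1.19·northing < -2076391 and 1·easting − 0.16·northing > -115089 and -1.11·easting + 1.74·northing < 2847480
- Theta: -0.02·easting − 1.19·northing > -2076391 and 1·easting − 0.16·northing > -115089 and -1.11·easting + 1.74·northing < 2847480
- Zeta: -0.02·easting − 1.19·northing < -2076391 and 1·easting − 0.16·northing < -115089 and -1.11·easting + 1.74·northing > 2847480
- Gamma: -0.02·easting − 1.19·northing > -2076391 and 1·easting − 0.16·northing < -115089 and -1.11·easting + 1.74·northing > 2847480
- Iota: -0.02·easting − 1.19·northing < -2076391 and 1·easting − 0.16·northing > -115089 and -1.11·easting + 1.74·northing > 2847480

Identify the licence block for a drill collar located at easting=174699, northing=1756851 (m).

-0.02·174699 − 1.19·1756851 = -2094146.670, which is < -2076391
1·174699 − 0.16·1756851 = -106397.160, which is > -115089
-1.11·174699 + 1.74·1756851 = 2863004.850, which is > 2847480
This sign pattern matches Iota.

Iota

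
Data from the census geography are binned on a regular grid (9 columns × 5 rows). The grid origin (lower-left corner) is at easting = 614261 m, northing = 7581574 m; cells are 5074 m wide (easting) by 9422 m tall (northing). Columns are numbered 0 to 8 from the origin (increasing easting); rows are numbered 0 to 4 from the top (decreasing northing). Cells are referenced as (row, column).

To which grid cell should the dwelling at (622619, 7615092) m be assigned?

Column index: ⌊(622619 − 614261) / 5074⌋ = ⌊1.647⌋ = 1
Row offset from origin: ⌊(7615092 − 7581574) / 9422⌋ = ⌊3.557⌋ = 3 → row 1 (counted from top)

(1, 1)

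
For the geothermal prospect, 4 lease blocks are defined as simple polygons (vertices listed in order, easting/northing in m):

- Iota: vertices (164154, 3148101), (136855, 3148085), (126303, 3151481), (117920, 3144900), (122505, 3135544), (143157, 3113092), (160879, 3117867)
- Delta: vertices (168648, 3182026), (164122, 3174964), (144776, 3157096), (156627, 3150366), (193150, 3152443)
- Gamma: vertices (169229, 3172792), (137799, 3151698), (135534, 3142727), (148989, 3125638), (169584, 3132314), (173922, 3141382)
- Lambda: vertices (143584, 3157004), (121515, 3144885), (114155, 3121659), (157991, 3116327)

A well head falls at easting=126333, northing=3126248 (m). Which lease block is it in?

Lambda

Cast a ray rightward from (126333, 3126248). For each polygon, the edges (by vertex number in listed order) whose endpoints lie on opposite sides of northing = 3126248, where each meets that height, and whether that is right or left of the point:
Iota: 5–6 at easting≈131055.7 (right), 7–1 at easting≈161786.8 (right) → 2 crossings.
Delta: no edge straddles that height → 0 crossings.
Gamma: 3–4 at easting≈148508.7 (right), 4–5 at easting≈150870.8 (right) → 2 crossings.
Lambda: 2–3 at easting≈115609.2 (left), 4–1 at easting≈154477.2 (right) → 1 crossing.
Only Lambda has an odd count, so the point is inside Lambda.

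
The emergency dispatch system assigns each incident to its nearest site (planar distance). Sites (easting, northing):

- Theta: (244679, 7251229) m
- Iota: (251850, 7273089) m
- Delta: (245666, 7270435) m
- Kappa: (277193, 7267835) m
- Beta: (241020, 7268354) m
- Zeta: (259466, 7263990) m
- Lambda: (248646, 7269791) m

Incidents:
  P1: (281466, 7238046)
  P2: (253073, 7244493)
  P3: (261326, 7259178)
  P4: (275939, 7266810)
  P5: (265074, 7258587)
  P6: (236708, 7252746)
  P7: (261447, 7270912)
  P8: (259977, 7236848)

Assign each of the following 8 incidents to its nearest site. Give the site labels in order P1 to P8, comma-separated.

P1 → Kappa (d²=905643050.00)
P2 → Theta (d²=115832932.00)
P3 → Zeta (d²=26614944.00)
P4 → Kappa (d²=2623141.00)
P5 → Zeta (d²=60642073.00)
P6 → Theta (d²=65838130.00)
P7 → Zeta (d²=51838445.00)
P8 → Theta (d²=440841965.00)

Kappa, Theta, Zeta, Kappa, Zeta, Theta, Zeta, Theta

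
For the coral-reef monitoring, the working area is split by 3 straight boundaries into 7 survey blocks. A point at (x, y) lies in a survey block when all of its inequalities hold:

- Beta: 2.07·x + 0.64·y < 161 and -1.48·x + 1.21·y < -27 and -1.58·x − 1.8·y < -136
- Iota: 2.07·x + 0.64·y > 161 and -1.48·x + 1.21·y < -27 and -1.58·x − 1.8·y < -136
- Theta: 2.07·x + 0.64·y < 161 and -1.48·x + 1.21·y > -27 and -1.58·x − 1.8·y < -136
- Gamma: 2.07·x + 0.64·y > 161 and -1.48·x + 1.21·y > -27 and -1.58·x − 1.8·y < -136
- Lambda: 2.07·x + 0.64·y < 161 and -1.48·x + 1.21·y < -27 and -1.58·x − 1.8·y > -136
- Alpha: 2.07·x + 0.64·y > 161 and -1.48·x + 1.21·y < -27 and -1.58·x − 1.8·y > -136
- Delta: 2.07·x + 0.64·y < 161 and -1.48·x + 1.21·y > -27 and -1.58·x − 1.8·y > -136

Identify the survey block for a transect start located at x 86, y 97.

Gamma

2.07·86 + 0.64·97 = 240.100, which is > 161
-1.48·86 + 1.21·97 = -9.910, which is > -27
-1.58·86 − 1.8·97 = -310.480, which is < -136
This sign pattern matches Gamma.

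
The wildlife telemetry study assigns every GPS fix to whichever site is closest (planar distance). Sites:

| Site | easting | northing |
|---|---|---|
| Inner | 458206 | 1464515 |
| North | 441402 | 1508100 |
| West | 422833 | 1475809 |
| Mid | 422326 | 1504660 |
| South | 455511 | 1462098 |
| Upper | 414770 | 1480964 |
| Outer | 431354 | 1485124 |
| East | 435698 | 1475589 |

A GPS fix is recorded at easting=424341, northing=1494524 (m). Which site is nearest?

Mid

Squared distances to each site:
Inner: 2047378306.000; North: 475385497.000; West: 352525289.000; Mid: 106798721.000; South: 2023014376.000; Upper: 275477641.000; Outer: 137542169.000; East: 487515674.000.
Minimum at Mid.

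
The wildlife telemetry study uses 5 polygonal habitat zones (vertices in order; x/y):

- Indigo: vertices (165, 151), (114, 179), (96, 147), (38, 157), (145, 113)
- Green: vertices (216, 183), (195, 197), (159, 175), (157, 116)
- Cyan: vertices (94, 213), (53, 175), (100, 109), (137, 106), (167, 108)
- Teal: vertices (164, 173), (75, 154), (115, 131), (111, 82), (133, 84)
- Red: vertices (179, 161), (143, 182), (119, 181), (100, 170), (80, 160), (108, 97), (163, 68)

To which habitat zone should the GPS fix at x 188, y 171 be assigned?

Cast a ray rightward from (188, 171). For each polygon, the edges (by vertex number in listed order) whose endpoints lie on opposite sides of y = 171, where each meets that height, and whether that is right or left of the point:
Indigo: 1–2 at x≈128.6 (left), 2–3 at x≈109.5 (left) → 0 crossings.
Green: 3–4 at x≈158.9 (left), 4–1 at x≈205.4 (right) → 1 crossing.
Cyan: 2–3 at x≈55.8 (left), 5–1 at x≈123.2 (left) → 0 crossings.
Teal: 1–2 at x≈154.6 (left), 5–1 at x≈163.3 (left) → 0 crossings.
Red: 1–2 at x≈161.9 (left), 3–4 at x≈101.7 (left) → 0 crossings.
Only Green has an odd count, so the point is inside Green.

Green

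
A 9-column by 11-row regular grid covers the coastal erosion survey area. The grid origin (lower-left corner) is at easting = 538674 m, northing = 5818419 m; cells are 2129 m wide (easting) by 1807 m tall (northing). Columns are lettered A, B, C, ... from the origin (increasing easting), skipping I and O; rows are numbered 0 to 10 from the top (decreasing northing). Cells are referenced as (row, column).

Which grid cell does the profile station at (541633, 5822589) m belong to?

Column index: ⌊(541633 − 538674) / 2129⌋ = ⌊1.390⌋ = 1 → column B
Row offset from origin: ⌊(5822589 − 5818419) / 1807⌋ = ⌊2.308⌋ = 2 → row 8 (counted from top)

(8, B)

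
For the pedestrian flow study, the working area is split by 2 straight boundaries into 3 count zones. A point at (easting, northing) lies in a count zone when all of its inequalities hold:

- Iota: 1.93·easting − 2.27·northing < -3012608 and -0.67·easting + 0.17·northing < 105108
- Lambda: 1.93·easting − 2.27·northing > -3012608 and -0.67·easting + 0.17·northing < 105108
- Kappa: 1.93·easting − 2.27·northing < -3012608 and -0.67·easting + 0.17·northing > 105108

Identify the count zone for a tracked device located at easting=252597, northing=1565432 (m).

Iota

1.93·252597 − 2.27·1565432 = -3066018.430, which is < -3012608
-0.67·252597 + 0.17·1565432 = 96883.450, which is < 105108
This sign pattern matches Iota.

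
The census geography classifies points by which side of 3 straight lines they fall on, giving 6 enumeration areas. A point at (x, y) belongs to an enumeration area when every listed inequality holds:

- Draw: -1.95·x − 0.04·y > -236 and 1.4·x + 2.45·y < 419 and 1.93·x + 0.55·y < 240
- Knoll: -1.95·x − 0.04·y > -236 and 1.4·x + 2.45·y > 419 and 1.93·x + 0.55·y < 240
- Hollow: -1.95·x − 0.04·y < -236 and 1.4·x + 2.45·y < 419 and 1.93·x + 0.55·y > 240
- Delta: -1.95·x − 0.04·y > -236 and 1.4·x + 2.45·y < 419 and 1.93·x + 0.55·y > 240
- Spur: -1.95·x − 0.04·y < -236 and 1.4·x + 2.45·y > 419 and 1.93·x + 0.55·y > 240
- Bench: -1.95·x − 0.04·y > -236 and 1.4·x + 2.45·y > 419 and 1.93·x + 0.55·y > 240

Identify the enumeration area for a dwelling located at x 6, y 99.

-1.95·6 − 0.04·99 = -15.660, which is > -236
1.4·6 + 2.45·99 = 250.950, which is < 419
1.93·6 + 0.55·99 = 66.030, which is < 240
This sign pattern matches Draw.

Draw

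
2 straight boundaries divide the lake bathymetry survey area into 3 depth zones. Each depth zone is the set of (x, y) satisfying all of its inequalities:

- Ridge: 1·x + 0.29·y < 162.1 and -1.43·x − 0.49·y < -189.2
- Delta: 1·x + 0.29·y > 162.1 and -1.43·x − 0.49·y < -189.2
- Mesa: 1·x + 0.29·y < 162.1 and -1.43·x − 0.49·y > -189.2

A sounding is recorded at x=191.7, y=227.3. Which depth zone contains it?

Delta

1·191.7 + 0.29·227.3 = 257.617, which is > 162.1
-1.43·191.7 − 0.49·227.3 = -385.508, which is < -189.2
This sign pattern matches Delta.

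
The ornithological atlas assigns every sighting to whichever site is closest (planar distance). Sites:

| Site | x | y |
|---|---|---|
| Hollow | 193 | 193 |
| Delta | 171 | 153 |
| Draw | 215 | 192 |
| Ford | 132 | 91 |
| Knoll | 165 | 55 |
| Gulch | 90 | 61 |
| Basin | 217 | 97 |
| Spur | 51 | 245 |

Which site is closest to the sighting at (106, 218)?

Squared distances to each site:
Hollow: 8194.000; Delta: 8450.000; Draw: 12557.000; Ford: 16805.000; Knoll: 30050.000; Gulch: 24905.000; Basin: 26962.000; Spur: 3754.000.
Minimum at Spur.

Spur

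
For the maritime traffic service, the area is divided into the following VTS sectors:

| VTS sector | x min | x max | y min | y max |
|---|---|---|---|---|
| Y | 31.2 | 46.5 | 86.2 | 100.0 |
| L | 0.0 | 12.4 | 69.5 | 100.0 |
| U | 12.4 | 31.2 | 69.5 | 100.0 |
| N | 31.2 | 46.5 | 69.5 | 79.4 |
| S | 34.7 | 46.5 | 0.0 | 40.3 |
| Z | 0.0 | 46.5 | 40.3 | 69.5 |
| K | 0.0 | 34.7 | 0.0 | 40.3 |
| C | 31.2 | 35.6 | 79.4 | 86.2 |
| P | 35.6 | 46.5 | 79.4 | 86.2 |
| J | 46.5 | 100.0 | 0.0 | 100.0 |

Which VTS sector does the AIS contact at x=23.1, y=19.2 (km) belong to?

The point has x = 23.1 and y = 19.2.
Only K satisfies 0.0 ≤ x ≤ 34.7 and 0.0 ≤ y ≤ 40.3.

K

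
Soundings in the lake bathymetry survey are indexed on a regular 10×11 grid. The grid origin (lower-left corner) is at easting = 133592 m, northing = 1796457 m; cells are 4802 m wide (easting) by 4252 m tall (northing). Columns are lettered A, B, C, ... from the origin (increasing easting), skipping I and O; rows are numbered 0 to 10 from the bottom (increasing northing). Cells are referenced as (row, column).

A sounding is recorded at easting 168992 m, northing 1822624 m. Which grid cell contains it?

(6, H)

Column index: ⌊(168992 − 133592) / 4802⌋ = ⌊7.372⌋ = 7 → column H
Row offset from origin: ⌊(1822624 − 1796457) / 4252⌋ = ⌊6.154⌋ = 6 → row 6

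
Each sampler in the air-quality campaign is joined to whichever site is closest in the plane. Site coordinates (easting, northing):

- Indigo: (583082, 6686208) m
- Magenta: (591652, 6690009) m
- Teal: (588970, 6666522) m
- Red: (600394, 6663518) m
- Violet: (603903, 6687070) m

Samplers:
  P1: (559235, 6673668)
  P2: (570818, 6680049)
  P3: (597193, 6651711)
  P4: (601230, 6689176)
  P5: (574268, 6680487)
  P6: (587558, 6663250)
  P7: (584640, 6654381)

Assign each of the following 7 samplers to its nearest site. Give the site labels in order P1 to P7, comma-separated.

Indigo, Indigo, Red, Violet, Indigo, Teal, Teal

P1 → Indigo (d²=725931009.00)
P2 → Indigo (d²=188338977.00)
P3 → Red (d²=149651650.00)
P4 → Violet (d²=11580165.00)
P5 → Indigo (d²=110416437.00)
P6 → Teal (d²=12699728.00)
P7 → Teal (d²=166152781.00)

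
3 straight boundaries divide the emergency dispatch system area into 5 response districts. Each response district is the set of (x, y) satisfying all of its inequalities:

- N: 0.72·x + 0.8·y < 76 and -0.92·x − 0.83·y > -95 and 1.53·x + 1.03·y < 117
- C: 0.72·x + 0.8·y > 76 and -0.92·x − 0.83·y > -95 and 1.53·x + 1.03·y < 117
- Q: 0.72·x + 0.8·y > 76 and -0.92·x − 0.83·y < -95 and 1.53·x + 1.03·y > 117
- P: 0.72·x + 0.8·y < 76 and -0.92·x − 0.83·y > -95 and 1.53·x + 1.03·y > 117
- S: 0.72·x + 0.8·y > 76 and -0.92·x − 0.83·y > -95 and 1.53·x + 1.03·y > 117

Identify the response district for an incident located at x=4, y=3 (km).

0.72·4 + 0.8·3 = 5.280, which is < 76
-0.92·4 − 0.83·3 = -6.170, which is > -95
1.53·4 + 1.03·3 = 9.210, which is < 117
This sign pattern matches N.

N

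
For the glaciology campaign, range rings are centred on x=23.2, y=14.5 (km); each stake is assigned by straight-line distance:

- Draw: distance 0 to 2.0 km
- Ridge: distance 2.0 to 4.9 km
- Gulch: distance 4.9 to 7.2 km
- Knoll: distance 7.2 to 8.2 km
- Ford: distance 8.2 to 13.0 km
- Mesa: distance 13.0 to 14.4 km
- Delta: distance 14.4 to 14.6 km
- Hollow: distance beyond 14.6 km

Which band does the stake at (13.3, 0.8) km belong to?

Hollow

Distance = √((13.3−23.2)² + (0.8−14.5)²) = √(98.010 + 187.690) = 16.903 km.
14.6 ≤ 16.903 < ∞ → Hollow.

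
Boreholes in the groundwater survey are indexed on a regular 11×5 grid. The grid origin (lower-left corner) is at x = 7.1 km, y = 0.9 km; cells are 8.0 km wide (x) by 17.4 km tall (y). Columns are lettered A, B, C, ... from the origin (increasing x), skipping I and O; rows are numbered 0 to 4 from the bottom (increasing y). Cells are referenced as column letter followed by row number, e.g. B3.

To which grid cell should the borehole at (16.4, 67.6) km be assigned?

B3

Column index: ⌊(16.4 − 7.1) / 8.0⌋ = ⌊1.162⌋ = 1 → column B
Row offset from origin: ⌊(67.6 − 0.9) / 17.4⌋ = ⌊3.833⌋ = 3 → row 3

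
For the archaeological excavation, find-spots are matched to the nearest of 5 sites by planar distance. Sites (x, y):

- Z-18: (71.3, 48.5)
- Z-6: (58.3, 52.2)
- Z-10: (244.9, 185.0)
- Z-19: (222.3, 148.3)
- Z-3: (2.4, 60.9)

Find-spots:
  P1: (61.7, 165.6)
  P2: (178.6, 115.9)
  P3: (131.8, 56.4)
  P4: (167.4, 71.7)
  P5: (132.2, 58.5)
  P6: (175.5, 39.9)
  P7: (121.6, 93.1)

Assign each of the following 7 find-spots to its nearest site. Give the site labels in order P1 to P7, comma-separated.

Z-6, Z-19, Z-18, Z-19, Z-18, Z-18, Z-18

P1 → Z-6 (d²=12871.12)
P2 → Z-19 (d²=2959.45)
P3 → Z-18 (d²=3722.66)
P4 → Z-19 (d²=8881.57)
P5 → Z-18 (d²=3808.81)
P6 → Z-18 (d²=10931.60)
P7 → Z-18 (d²=4519.25)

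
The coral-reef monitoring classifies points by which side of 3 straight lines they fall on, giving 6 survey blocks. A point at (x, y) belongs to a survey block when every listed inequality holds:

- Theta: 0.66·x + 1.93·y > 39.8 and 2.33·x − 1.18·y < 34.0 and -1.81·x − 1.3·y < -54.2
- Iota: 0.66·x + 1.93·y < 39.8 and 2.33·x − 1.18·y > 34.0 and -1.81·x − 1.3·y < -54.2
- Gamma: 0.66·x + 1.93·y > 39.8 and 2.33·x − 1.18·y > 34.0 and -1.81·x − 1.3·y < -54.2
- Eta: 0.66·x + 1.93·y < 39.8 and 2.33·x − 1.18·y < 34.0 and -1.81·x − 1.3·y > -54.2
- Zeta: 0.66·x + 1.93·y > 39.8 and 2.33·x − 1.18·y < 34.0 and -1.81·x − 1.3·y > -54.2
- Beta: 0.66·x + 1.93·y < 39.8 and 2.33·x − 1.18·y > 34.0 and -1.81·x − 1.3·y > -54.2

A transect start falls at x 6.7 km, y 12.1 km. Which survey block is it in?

0.66·6.7 + 1.93·12.1 = 27.775, which is < 39.8
2.33·6.7 − 1.18·12.1 = 1.333, which is < 34.0
-1.81·6.7 − 1.3·12.1 = -27.857, which is > -54.2
This sign pattern matches Eta.

Eta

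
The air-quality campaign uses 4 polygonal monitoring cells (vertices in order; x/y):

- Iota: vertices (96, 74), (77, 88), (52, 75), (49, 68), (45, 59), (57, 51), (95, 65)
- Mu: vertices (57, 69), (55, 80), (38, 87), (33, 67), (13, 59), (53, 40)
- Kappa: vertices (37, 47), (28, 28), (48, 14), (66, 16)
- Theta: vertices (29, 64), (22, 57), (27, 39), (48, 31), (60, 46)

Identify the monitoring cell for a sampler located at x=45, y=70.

Cast a ray rightward from (45, 70). For each polygon, the edges (by vertex number in listed order) whose endpoints lie on opposite sides of y = 70, where each meets that height, and whether that is right or left of the point:
Iota: 3–4 at x≈49.9 (right), 7–1 at x≈95.6 (right) → 2 crossings.
Mu: 1–2 at x≈56.8 (right), 3–4 at x≈33.8 (left) → 1 crossing.
Kappa: no edge straddles that height → 0 crossings.
Theta: no edge straddles that height → 0 crossings.
Only Mu has an odd count, so the point is inside Mu.

Mu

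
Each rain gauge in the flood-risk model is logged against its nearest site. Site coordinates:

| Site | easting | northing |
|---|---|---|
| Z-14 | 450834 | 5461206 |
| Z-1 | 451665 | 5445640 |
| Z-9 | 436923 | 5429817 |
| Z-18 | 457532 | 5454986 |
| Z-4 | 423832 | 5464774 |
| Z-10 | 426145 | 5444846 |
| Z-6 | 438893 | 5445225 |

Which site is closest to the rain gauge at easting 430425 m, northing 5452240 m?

Z-10

Squared distances to each site:
Z-14: 496916437.000; Z-1: 494697600.000; Z-9: 545014933.000; Z-18: 742329965.000; Z-4: 200568805.000; Z-10: 72989636.000; Z-6: 120917249.000.
Minimum at Z-10.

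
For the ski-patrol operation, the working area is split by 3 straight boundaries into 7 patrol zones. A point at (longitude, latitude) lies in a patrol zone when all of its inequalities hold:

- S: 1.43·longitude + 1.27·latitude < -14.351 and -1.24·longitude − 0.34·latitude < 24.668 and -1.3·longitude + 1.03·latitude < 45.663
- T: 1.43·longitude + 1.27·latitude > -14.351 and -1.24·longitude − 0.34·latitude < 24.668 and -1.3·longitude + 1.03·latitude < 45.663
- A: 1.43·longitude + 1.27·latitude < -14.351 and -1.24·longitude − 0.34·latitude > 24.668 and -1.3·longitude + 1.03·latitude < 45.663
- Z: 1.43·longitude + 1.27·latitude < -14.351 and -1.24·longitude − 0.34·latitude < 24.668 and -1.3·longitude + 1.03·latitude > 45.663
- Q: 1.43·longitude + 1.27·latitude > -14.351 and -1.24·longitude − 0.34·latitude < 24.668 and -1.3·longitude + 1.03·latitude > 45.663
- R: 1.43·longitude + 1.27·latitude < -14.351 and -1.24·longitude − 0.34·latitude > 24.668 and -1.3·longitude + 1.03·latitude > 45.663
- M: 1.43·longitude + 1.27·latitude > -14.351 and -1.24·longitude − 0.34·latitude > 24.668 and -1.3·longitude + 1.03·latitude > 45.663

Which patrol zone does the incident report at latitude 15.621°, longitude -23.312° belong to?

Q

1.43·-23.312 + 1.27·15.621 = -13.497, which is > -14.351
-1.24·-23.312 − 0.34·15.621 = 23.596, which is < 24.668
-1.3·-23.312 + 1.03·15.621 = 46.395, which is > 45.663
This sign pattern matches Q.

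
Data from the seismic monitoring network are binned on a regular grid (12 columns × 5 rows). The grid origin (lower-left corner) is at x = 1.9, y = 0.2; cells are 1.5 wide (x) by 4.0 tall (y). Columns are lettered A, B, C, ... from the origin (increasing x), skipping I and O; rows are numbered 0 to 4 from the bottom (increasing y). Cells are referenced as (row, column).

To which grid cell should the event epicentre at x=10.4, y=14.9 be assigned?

Column index: ⌊(10.4 − 1.9) / 1.5⌋ = ⌊5.667⌋ = 5 → column F
Row offset from origin: ⌊(14.9 − 0.2) / 4.0⌋ = ⌊3.675⌋ = 3 → row 3

(3, F)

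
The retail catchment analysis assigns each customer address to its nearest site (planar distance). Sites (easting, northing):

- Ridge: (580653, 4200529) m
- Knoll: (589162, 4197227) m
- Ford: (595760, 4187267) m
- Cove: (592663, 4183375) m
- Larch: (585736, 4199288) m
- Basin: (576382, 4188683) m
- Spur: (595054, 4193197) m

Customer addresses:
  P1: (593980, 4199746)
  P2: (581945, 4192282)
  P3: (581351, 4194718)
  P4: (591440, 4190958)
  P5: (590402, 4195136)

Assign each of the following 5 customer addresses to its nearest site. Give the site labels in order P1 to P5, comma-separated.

Knoll, Basin, Ridge, Spur, Knoll

P1 → Knoll (d²=29558485.00)
P2 → Basin (d²=43899770.00)
P3 → Ridge (d²=34254925.00)
P4 → Spur (d²=18074117.00)
P5 → Knoll (d²=5909881.00)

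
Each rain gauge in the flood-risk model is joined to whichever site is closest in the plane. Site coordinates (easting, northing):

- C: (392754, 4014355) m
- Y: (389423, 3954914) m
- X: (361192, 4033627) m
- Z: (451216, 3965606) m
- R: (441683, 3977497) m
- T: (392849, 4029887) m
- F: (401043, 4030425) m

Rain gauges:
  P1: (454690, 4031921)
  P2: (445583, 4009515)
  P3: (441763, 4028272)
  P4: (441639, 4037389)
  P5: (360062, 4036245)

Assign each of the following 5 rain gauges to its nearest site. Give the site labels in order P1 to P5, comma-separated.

F, R, F, F, X

P1 → F (d²=2880238625.00)
P2 → R (d²=1040362324.00)
P3 → F (d²=1662753809.00)
P4 → F (d²=1696532512.00)
P5 → X (d²=8130824.00)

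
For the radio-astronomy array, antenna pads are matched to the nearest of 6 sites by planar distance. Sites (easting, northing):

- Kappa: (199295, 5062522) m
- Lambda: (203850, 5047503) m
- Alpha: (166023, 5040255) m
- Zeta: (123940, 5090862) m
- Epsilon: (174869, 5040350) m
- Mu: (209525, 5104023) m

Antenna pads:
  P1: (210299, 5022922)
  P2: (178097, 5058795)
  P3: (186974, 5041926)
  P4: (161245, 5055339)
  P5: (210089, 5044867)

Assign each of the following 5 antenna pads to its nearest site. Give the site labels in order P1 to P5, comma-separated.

Lambda, Epsilon, Epsilon, Alpha, Lambda

P1 → Lambda (d²=645815162.00)
P2 → Epsilon (d²=350638009.00)
P3 → Epsilon (d²=149014801.00)
P4 → Alpha (d²=250356340.00)
P5 → Lambda (d²=45873617.00)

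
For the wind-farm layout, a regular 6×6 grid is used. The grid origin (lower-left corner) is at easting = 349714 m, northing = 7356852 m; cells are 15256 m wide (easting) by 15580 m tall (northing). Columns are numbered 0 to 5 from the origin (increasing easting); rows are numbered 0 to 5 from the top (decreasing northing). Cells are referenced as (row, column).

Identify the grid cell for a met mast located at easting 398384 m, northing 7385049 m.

(4, 3)

Column index: ⌊(398384 − 349714) / 15256⌋ = ⌊3.190⌋ = 3
Row offset from origin: ⌊(7385049 − 7356852) / 15580⌋ = ⌊1.810⌋ = 1 → row 4 (counted from top)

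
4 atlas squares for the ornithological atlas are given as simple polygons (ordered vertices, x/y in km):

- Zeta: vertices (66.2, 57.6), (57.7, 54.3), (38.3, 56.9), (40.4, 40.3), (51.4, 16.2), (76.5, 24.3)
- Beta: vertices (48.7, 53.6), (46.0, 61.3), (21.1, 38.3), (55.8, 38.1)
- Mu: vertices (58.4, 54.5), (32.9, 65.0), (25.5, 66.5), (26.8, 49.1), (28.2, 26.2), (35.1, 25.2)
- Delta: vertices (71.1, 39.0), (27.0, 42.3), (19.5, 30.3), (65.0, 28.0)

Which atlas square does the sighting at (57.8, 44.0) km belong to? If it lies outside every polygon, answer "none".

Zeta

Cast a ray rightward from (57.8, 44.0). For each polygon, the edges (by vertex number in listed order) whose endpoints lie on opposite sides of y = 44.0, where each meets that height, and whether that is right or left of the point:
Zeta: 3–4 at x≈39.93 (left), 6–1 at x≈70.41 (right) → 1 crossing.
Beta: 2–3 at x≈27.27 (left), 4–1 at x≈53.10 (left) → 0 crossings.
Mu: 4–5 at x≈27.11 (left), 6–1 at x≈50.05 (left) → 0 crossings.
Delta: no edge straddles that height → 0 crossings.
Only Zeta has an odd count, so the point is inside Zeta.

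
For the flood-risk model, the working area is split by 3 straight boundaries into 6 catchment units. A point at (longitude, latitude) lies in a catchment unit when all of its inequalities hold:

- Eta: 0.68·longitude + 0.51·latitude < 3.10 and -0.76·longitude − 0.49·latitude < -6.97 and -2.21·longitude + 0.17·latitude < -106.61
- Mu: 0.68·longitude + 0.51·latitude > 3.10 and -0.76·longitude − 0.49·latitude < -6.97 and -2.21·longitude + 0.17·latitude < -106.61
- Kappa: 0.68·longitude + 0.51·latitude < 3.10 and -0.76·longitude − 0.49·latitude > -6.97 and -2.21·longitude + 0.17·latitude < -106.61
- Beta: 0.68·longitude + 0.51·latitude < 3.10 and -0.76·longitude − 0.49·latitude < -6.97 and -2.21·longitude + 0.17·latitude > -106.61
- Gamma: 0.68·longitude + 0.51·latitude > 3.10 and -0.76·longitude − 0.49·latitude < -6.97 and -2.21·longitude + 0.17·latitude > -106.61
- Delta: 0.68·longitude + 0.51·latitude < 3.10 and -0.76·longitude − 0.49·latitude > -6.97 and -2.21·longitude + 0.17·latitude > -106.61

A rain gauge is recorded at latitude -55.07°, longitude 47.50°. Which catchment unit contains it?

Mu

0.68·47.50 + 0.51·-55.07 = 4.214, which is > 3.10
-0.76·47.50 − 0.49·-55.07 = -9.116, which is < -6.97
-2.21·47.50 + 0.17·-55.07 = -114.337, which is < -106.61
This sign pattern matches Mu.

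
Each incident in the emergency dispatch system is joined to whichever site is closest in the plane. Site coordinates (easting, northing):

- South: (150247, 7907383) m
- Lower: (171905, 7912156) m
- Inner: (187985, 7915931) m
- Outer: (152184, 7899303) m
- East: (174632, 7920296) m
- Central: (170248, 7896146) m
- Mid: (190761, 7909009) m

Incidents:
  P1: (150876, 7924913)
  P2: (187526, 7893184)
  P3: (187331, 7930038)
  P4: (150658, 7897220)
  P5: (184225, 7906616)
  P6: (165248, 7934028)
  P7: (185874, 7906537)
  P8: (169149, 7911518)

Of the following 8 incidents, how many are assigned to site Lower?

P1 → South
P2 → Mid
P3 → Inner
P4 → Outer
P5 → Mid
P6 → East
P7 → Mid
P8 → Lower
1 of the 8 goes to Lower.

1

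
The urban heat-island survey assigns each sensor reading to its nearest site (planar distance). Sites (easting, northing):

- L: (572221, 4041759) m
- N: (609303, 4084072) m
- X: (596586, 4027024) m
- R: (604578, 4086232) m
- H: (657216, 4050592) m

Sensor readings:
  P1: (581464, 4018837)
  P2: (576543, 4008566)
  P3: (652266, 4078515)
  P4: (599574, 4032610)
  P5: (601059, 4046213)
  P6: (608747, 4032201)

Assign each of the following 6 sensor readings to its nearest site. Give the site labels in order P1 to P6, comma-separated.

P1 → X (d²=295701853.00)
P2 → X (d²=742419613.00)
P3 → H (d²=804196429.00)
P4 → X (d²=40131540.00)
P5 → X (d²=388225450.00)
P6 → X (d²=174691250.00)

X, X, H, X, X, X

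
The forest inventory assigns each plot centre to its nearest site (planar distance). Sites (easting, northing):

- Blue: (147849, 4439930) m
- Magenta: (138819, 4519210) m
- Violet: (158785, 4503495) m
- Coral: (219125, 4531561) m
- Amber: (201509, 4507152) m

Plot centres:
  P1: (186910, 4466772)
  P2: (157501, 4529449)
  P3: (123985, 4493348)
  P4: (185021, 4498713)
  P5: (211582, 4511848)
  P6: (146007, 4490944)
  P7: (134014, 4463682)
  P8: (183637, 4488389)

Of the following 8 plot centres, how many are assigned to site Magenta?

P1 → Amber
P2 → Magenta
P3 → Magenta
P4 → Amber
P5 → Amber
P6 → Violet
P7 → Blue
P8 → Amber
2 of the 8 go to Magenta.

2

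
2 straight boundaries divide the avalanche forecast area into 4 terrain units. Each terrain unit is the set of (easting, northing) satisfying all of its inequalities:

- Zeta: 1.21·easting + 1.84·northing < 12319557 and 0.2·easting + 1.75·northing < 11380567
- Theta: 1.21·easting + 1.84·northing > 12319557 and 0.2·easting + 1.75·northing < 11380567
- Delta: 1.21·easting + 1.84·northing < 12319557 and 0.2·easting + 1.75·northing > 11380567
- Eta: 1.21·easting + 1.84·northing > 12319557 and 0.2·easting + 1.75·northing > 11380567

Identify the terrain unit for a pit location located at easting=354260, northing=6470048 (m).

Eta

1.21·354260 + 1.84·6470048 = 12333542.920, which is > 12319557
0.2·354260 + 1.75·6470048 = 11393436.000, which is > 11380567
This sign pattern matches Eta.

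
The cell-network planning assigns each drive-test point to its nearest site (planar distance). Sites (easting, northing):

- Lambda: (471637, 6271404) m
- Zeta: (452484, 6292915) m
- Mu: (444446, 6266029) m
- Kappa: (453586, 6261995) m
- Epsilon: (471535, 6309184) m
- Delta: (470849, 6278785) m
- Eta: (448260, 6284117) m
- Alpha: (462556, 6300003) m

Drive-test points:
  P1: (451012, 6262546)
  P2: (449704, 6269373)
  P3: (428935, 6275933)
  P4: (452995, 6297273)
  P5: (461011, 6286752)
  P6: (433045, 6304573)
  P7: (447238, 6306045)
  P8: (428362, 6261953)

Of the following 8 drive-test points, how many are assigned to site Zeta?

4

P1 → Kappa
P2 → Mu
P3 → Mu
P4 → Zeta
P5 → Zeta
P6 → Zeta
P7 → Zeta
P8 → Mu
4 of the 8 go to Zeta.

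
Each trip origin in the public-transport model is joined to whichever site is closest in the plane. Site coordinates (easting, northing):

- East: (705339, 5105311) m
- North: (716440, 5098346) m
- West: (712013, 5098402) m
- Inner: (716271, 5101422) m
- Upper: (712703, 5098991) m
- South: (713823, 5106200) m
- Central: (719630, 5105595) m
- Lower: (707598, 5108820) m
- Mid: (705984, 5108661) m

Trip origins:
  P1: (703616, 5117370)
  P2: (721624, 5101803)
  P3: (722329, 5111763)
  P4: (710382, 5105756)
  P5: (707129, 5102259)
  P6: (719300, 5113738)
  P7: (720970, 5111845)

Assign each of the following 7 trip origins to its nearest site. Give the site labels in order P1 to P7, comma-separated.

Mid, Central, Central, South, East, Central, Central

P1 → Mid (d²=81454105.00)
P2 → Central (d²=18355300.00)
P3 → Central (d²=45328825.00)
P4 → South (d²=12037617.00)
P5 → East (d²=12518804.00)
P6 → Central (d²=66417349.00)
P7 → Central (d²=40858100.00)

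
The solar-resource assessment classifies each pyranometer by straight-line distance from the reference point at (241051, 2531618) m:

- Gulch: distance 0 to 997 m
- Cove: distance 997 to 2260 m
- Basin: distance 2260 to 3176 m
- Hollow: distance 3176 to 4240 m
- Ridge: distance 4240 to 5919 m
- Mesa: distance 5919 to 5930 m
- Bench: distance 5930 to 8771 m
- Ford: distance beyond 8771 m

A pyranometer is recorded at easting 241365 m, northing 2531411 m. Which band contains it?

Distance = √((241365−241051)² + (2531411−2531618)²) = √(98596.000 + 42849.000) = 376.092 m.
0 ≤ 376.092 < 997 → Gulch.

Gulch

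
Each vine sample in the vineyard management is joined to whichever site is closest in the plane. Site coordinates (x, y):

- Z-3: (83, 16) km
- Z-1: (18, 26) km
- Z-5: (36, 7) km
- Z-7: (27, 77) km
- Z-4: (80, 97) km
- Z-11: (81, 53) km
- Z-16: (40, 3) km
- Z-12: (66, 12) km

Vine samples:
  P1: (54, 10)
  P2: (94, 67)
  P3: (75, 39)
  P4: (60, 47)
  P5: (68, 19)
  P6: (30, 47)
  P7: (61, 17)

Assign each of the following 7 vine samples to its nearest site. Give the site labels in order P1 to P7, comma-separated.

P1 → Z-12 (d²=148.00)
P2 → Z-11 (d²=365.00)
P3 → Z-11 (d²=232.00)
P4 → Z-11 (d²=477.00)
P5 → Z-12 (d²=53.00)
P6 → Z-1 (d²=585.00)
P7 → Z-12 (d²=50.00)

Z-12, Z-11, Z-11, Z-11, Z-12, Z-1, Z-12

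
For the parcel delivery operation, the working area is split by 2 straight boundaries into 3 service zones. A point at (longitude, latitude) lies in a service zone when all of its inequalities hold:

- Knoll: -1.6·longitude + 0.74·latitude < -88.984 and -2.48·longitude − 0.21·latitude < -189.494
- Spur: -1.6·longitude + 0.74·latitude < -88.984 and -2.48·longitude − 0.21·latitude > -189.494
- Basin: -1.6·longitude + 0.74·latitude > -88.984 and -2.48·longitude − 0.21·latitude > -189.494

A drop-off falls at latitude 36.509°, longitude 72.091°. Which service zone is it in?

-1.6·72.091 + 0.74·36.509 = -88.329, which is > -88.984
-2.48·72.091 − 0.21·36.509 = -186.453, which is > -189.494
This sign pattern matches Basin.

Basin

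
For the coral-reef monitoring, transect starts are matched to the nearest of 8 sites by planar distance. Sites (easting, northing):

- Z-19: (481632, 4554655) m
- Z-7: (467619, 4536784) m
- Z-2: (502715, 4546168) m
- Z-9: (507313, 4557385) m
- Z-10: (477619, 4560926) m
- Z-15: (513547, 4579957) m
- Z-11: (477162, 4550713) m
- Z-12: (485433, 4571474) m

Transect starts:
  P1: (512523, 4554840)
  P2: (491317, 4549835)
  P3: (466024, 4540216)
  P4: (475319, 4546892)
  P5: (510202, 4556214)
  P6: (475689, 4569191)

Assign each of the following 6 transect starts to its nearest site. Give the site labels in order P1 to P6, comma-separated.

P1 → Z-9 (d²=33621125.00)
P2 → Z-19 (d²=117031625.00)
P3 → Z-7 (d²=14322649.00)
P4 → Z-11 (d²=17996690.00)
P5 → Z-9 (d²=9717562.00)
P6 → Z-10 (d²=72035125.00)

Z-9, Z-19, Z-7, Z-11, Z-9, Z-10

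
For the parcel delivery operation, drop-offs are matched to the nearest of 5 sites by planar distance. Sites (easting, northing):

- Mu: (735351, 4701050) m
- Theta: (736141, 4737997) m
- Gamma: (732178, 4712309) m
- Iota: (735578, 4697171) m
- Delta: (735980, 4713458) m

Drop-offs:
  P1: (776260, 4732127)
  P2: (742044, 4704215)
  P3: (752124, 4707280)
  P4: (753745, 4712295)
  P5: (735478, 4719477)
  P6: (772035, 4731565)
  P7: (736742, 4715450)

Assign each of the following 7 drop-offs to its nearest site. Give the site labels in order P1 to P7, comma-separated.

P1 → Theta (d²=1643991061.00)
P2 → Mu (d²=54813474.00)
P3 → Delta (d²=298796420.00)
P4 → Delta (d²=316947794.00)
P5 → Delta (d²=36480365.00)
P6 → Theta (d²=1329749860.00)
P7 → Delta (d²=4548708.00)

Theta, Mu, Delta, Delta, Delta, Theta, Delta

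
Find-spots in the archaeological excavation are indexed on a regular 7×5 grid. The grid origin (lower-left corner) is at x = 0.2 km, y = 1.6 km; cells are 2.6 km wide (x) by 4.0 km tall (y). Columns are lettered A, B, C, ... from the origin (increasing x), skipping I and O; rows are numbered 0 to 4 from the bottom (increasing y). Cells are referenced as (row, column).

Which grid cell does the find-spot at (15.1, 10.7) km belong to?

Column index: ⌊(15.1 − 0.2) / 2.6⌋ = ⌊5.731⌋ = 5 → column F
Row offset from origin: ⌊(10.7 − 1.6) / 4.0⌋ = ⌊2.275⌋ = 2 → row 2

(2, F)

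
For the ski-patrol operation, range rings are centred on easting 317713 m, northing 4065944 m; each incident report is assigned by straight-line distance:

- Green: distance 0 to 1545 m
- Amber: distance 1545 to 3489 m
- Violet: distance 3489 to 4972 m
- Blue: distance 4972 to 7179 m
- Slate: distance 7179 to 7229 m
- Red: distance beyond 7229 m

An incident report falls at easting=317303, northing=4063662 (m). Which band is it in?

Distance = √((317303−317713)² + (4063662−4065944)²) = √(168100.000 + 5207524.000) = 2318.539 m.
1545 ≤ 2318.539 < 3489 → Amber.

Amber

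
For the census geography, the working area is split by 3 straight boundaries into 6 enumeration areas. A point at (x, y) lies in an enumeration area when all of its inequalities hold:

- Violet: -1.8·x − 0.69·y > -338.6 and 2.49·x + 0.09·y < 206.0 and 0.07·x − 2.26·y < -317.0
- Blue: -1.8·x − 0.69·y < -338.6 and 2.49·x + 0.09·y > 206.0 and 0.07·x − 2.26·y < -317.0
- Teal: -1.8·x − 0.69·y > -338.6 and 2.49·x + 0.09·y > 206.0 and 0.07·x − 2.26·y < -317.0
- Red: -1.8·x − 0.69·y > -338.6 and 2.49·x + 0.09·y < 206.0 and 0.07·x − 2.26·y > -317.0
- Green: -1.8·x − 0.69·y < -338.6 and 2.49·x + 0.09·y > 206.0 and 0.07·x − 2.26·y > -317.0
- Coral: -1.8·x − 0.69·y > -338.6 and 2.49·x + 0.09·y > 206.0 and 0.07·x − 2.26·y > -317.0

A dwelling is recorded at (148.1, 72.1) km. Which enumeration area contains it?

Coral

-1.8·148.1 − 0.69·72.1 = -316.329, which is > -338.6
2.49·148.1 + 0.09·72.1 = 375.258, which is > 206.0
0.07·148.1 − 2.26·72.1 = -152.579, which is > -317.0
This sign pattern matches Coral.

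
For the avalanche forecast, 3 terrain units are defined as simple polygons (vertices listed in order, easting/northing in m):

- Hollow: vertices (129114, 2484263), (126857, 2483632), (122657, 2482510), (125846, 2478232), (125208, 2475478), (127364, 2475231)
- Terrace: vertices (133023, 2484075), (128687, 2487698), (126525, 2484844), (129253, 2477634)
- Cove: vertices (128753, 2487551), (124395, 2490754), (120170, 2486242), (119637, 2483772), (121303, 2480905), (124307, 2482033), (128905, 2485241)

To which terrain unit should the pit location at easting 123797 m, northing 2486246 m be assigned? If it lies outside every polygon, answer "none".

Cove

Cast a ray rightward from (123797, 2486246). For each polygon, the edges (by vertex number in listed order) whose endpoints lie on opposite sides of northing = 2486246, where each meets that height, and whether that is right or left of the point:
Hollow: no edge straddles that height → 0 crossings.
Terrace: 1–2 at easting≈130424.8 (right), 2–3 at easting≈127587.1 (right) → 2 crossings.
Cove: 2–3 at easting≈120173.7 (left), 7–1 at easting≈128838.9 (right) → 1 crossing.
Only Cove has an odd count, so the point is inside Cove.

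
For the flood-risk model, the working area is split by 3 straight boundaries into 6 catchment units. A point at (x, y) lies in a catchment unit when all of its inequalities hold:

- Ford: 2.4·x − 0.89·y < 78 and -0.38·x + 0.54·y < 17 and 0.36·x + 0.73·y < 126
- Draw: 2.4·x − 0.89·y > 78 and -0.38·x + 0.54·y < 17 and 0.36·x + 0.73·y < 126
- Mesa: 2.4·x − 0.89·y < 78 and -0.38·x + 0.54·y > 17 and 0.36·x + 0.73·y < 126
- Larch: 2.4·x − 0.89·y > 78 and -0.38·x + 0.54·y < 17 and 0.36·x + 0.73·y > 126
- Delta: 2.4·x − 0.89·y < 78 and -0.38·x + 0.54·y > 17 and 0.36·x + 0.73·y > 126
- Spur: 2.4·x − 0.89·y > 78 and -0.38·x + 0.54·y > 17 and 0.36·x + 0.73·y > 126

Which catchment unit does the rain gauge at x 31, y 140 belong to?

2.4·31 − 0.89·140 = -50.200, which is < 78
-0.38·31 + 0.54·140 = 63.820, which is > 17
0.36·31 + 0.73·140 = 113.360, which is < 126
This sign pattern matches Mesa.

Mesa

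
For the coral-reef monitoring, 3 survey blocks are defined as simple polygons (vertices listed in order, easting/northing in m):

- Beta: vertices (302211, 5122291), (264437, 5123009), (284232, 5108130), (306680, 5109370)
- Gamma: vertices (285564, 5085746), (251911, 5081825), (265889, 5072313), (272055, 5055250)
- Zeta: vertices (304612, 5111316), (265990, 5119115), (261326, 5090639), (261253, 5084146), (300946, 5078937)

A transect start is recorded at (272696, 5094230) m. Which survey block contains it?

Cast a ray rightward from (272696, 5094230). For each polygon, the edges (by vertex number in listed order) whose endpoints lie on opposite sides of northing = 5094230, where each meets that height, and whether that is right or left of the point:
Beta: no edge straddles that height → 0 crossings.
Gamma: no edge straddles that height → 0 crossings.
Zeta: 2–3 at easting≈261914.2 (left), 5–1 at easting≈302677.5 (right) → 1 crossing.
Only Zeta has an odd count, so the point is inside Zeta.

Zeta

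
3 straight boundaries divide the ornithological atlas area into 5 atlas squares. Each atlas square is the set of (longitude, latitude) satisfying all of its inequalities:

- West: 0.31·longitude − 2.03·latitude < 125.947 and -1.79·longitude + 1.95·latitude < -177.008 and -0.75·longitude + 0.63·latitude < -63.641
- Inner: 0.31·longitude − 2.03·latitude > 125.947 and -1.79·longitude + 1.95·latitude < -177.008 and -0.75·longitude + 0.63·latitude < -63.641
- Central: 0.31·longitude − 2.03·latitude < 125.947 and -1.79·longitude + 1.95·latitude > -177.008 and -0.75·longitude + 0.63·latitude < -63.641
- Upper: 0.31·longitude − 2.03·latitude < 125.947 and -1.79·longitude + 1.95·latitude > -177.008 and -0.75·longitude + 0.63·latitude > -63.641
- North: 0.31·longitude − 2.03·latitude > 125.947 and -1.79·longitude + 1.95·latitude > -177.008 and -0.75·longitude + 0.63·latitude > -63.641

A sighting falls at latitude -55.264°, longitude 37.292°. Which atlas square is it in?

0.31·37.292 − 2.03·-55.264 = 123.746, which is < 125.947
-1.79·37.292 + 1.95·-55.264 = -174.517, which is > -177.008
-0.75·37.292 + 0.63·-55.264 = -62.785, which is > -63.641
This sign pattern matches Upper.

Upper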